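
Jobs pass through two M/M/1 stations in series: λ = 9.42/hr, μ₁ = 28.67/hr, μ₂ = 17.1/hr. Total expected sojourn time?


Each node sees arrival rate λ = 9.42/hr (tandem ⇒ throughput preserved).
W₁ = 1/(μ₁−λ) = 1/(28.67−9.42) = 0.05195 hr
W₂ = 1/(μ₂−λ) = 1/(17.1−9.42) = 0.13021 hr
W_total = W₁ + W₂ = 0.05195 + 0.13021 = 0.18216 hr

Final: 0.18216 hr


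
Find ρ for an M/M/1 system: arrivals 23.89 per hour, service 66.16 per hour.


ρ = λ/μ = 23.89/66.16 = 0.3611

Final: 0.3611


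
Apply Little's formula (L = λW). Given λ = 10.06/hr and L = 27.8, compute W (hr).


W = L/λ = 27.8/10.06 = 2.7634 hr

Final: 2.7634 hr


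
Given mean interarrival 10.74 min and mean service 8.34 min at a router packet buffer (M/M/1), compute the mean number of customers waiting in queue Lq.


λ = 60/10.74 = 5.5866 /hr
μ = 60/8.34 = 7.1942 /hr
ρ = λ/μ = 5.5866/7.1942 = 0.7765
Lq = ρ²/(1−ρ) = 0.6030/0.2235 = 2.6985

Final: 2.6985


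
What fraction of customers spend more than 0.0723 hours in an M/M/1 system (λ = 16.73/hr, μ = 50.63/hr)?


W ~ Exponential(μ−λ) for M/M/1.
μ − λ = 50.63 − 16.73 = 33.9000
P(W > t) = e^{−(μ−λ)t} = e^{−2.4510} = 0.086210

Final: 0.086210


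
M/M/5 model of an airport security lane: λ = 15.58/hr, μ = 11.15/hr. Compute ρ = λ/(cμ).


ρ = λ/(cμ) = 15.58/(5·11.15) = 15.58/55.75 = 0.2795

Final: 0.2795


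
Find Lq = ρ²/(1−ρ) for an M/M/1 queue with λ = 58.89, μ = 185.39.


ρ = 58.89/185.39 = 0.3177
Lq = ρ²/(1−ρ) = 0.1009/0.6823 = 0.1479

Final: 0.1479


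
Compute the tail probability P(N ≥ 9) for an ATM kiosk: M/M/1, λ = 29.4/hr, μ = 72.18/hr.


ρ = 29.4/72.18 = 0.4073
P(N ≥ n) = ρ^n = 0.4073^9 = 0.0003086

Final: 0.0003086


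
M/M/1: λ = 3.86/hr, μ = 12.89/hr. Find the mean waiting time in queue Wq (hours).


ρ = 3.86/12.89 = 0.2995
Wq = ρ/(μ−λ) = 0.2995/(12.89 − 3.86) = 0.2995/9.03 = 0.03316 hr

Final: 0.03316 hr


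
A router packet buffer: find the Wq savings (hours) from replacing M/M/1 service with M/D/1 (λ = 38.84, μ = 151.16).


ρ = 38.84/151.16 = 0.2569
Wq(M/M/1) = ρ/(μ−λ) = 0.2569/112.32 = 0.002288 hr
Wq(M/D/1) = ρ/(2(μ−λ)) = 0.001144 hr
Savings = 0.002288 − 0.001144 = 0.001144 hr

Final: 0.001144 hr


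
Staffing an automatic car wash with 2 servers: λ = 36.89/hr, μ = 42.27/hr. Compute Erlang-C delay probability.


a = λ/μ = 0.8727; ρ = a/2 = 0.4364
P₀ = 0.392407 (from M/M/c formula)
C(c,a) = [a^c/(c!(1−ρ))]·P₀ = [0.76165/(2·0.5636)]·0.392407
= 0.67565·0.392407 = 0.265130

Final: 0.265130


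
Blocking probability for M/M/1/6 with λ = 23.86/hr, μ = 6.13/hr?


ρ = λ/μ = 23.86/6.13 = 3.8923
P_K = (1−ρ)ρ^K/(1−ρ^(K+1)) = (-2.8923·3477.441149)/(1 − 13535.358209)
= -10057.917059/-13534.358209 = 0.743140

Final: 0.743140


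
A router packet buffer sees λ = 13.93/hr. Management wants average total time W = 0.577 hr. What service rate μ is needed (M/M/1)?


W = 1/(μ−λ) ⇒ μ − λ = 1/W = 1/0.577 = 1.7331
μ = λ + 1/W = 13.93 + 1.7331 = 15.6631 per hr

Final: 15.6631 /hr


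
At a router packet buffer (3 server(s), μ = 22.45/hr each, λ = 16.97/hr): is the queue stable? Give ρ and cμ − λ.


Total capacity cμ = 3·22.45 = 67.35/hr
ρ = λ/(cμ) = 16.97/67.35 = 0.2520
Stable ⇔ ρ < 1: YES
Spare capacity = cμ − λ = 67.35 − 16.97 = 50.38/hr

Final: ρ = 0.2520; stable; margin = 50.38/hr


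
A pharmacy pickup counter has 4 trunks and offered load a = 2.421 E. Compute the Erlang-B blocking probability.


B(c,a) = (a^c/c!) / Σ_{k=0}^{c} a^k/k!
a^4/4! = 1.431423
Σ terms (k=0..4): 1.00000 + 2.42100 + 2.93062 + 2.36501 + 1.43142 = 10.148054
B = 1.431423/10.148054 = 0.141054

Final: 0.141054


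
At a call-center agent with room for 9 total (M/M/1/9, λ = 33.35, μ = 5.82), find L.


ρ = 33.35/5.82 = 5.7302
L = ρ[1 − (K+1)ρ^K + Kρ^(K+1)] / [(1−ρ)(1−ρ^(K+1))]
Numerator: 5.7302·(1 − 10·6661249.220444 + 9·38170560.395497) = 1586832838.666763
Denominator: (-4.7302)·(-38170559.395497) = 180555927.862206
L = 1586832838.666763/180555927.862206 = 8.7886

Final: 8.7886


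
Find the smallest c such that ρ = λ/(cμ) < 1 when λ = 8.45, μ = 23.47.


Stability requires cμ > λ ⇔ c > λ/μ.
λ/μ = 8.45/23.47 = 0.3600
Minimum integer c = ⌊0.3600⌋ + 1 = 1
Check: 1·23.47 = 23.47 > 8.45, while 0·23.47 = 0.00 ≤ 8.45

Final: 1 servers


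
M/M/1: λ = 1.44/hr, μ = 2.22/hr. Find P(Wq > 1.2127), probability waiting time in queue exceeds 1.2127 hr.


ρ = 1.44/2.22 = 0.6486
P(Wq > t) = ρ·e^{−(μ−λ)t} = 0.6486·e^{−0.9459}
= 0.6486·0.388328 = 0.251888

Final: 0.251888


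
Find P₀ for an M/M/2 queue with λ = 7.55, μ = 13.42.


a = λ/μ = 7.55/13.42 = 0.5626; ρ = a/c = 0.2813
Σ_{k=0}^{1} a^k/k! (terms k=0..1) = 1.00000 + 0.56259 = 1.56259
Tail: a^2/(2!(1−ρ)) = 0.31651/(2·0.7187) = 0.22020
P₀ = 1/(1.56259 + 0.22020) = 1/1.78279 = 0.560919

Final: 0.560919


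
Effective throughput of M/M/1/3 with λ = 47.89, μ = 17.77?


ρ = 2.6950; P_K = (1−ρ)ρ^3/(1−ρ^4) = 0.641095
λ_eff = λ(1 − P_K) = 47.89·(1 − 0.641095) = 47.89·0.358905 = 17.1880 /hr

Final: 17.1880 /hr


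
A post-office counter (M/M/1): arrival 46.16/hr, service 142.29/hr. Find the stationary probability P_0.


ρ = 46.16/142.29 = 0.3244
P_n = (1−ρ)·ρ^n = (1 − 0.3244)·0.3244^0 = 0.6756·1.000000 = 0.675592

Final: 0.675592


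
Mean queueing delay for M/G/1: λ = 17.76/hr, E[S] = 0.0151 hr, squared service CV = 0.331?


ρ = λ·E[S] = 17.76·0.0151 = 0.2682
E[S²] = E[S]²(1+C_s²) = 0.0151²·(1+0.331) = 0.0003035
Wq = λ·E[S²]/(2(1−ρ)) = 17.76·0.0003035/(2·0.7318) = 0.003682 hr

Final: 0.003682 hr


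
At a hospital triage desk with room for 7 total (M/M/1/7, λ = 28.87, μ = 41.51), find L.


ρ = 28.87/41.51 = 0.6955
L = ρ[1 − (K+1)ρ^K + Kρ^(K+1)] / [(1−ρ)(1−ρ^(K+1))]
Numerator: 0.6955·(1 − 8·0.078715 + 7·0.054746) = 0.524056
Denominator: (0.3045)·(0.945254) = 0.287835
L = 0.524056/0.287835 = 1.8207

Final: 1.8207


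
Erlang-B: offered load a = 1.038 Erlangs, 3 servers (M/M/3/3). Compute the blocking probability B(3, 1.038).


B(c,a) = (a^c/c!) / Σ_{k=0}^{c} a^k/k!
a^3/3! = 0.186398
Σ terms (k=0..3): 1.00000 + 1.03800 + 0.53872 + 0.18640 = 2.763120
B = 0.186398/2.763120 = 0.067459

Final: 0.067459


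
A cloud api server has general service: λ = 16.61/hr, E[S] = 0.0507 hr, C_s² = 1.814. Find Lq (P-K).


ρ = λ·E[S] = 16.61·0.0507 = 0.8421
Lq = ρ²(1+C_s²)/(2(1−ρ)) = 0.7092·(1+1.814)/(2·0.1579)
= 0.7092·2.8140/0.3157 = 6.32035

Final: 6.32035


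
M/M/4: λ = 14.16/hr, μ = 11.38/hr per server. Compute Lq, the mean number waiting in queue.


a = λ/μ = 1.2443; ρ = a/4 = 0.3111
P₀ = 0.286988
Lq = P₀·a^c·ρ / (c!·(1−ρ)²) = 0.286988·2.39709·0.3111/(24·0.47462)
= 0.01879

Final: 0.01879


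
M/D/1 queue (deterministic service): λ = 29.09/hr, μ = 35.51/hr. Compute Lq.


ρ = 29.09/35.51 = 0.8192
M/D/1: Lq = ρ²/(2(1−ρ)) = 0.6711/(2·0.1808) = 1.85597

Final: 1.85597


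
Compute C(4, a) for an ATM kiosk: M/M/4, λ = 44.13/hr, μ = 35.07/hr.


a = λ/μ = 1.2583; ρ = a/4 = 0.3146
P₀ = 0.282922 (from M/M/c formula)
C(c,a) = [a^c/(c!(1−ρ))]·P₀ = [2.50722/(24·0.6854)]·0.282922
= 0.15242·0.282922 = 0.043122

Final: 0.043122


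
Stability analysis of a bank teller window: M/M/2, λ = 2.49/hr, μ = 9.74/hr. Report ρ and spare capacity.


Total capacity cμ = 2·9.74 = 19.48/hr
ρ = λ/(cμ) = 2.49/19.48 = 0.1278
Stable ⇔ ρ < 1: YES
Spare capacity = cμ − λ = 19.48 − 2.49 = 16.99/hr

Final: ρ = 0.1278; stable; margin = 16.99/hr


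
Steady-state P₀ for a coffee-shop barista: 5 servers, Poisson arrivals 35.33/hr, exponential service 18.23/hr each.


a = λ/μ = 35.33/18.23 = 1.9380; ρ = a/c = 0.3876
Σ_{k=0}^{4} a^k/k! (terms k=0..4) = 1.00000 + 1.93801 + 1.87795 + 1.21316 + 0.58778 = 6.61691
Tail: a^5/(5!(1−ρ)) = 27.33914/(120·0.6124) = 0.37202
P₀ = 1/(6.61691 + 0.37202) = 1/6.98893 = 0.143083

Final: 0.143083


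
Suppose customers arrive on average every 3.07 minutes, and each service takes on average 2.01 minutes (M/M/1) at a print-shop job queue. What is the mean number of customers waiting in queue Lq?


λ = 60/3.07 = 19.5440 /hr
μ = 60/2.01 = 29.8507 /hr
ρ = λ/μ = 19.5440/29.8507 = 0.6547
Lq = ρ²/(1−ρ) = 0.4287/0.3453 = 1.2415

Final: 1.2415


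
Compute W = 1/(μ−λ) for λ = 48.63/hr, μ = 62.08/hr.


W = 1/(μ−λ) = 1/(62.08 − 48.63) = 1/13.45 = 0.07435 hr

Final: 0.07435 hr


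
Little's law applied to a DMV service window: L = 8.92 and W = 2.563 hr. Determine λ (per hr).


λ = L/W = 8.92/2.563 = 3.4803 /hr

Final: 3.4803 /hr


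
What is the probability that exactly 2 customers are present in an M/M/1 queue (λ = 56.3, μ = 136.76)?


ρ = 56.3/136.76 = 0.4117
P_n = (1−ρ)·ρ^n = (1 − 0.4117)·0.4117^2 = 0.5883·0.169472 = 0.099706

Final: 0.099706


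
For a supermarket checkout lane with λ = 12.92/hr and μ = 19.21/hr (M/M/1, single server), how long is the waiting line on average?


ρ = 12.92/19.21 = 0.6726
Lq = ρ²/(1−ρ) = 0.4523/0.3274 = 1.3815

Final: 1.3815


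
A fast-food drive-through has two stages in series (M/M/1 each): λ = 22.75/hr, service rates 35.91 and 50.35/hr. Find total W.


Each node sees arrival rate λ = 22.75/hr (tandem ⇒ throughput preserved).
W₁ = 1/(μ₁−λ) = 1/(35.91−22.75) = 0.07599 hr
W₂ = 1/(μ₂−λ) = 1/(50.35−22.75) = 0.03623 hr
W_total = W₁ + W₂ = 0.07599 + 0.03623 = 0.11222 hr

Final: 0.11222 hr


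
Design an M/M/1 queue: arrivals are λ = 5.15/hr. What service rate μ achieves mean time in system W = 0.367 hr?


W = 1/(μ−λ) ⇒ μ − λ = 1/W = 1/0.367 = 2.7248
μ = λ + 1/W = 5.15 + 2.7248 = 7.8748 per hr

Final: 7.8748 /hr


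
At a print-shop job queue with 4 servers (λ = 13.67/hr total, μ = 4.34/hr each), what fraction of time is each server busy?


ρ = λ/(cμ) = 13.67/(4·4.34) = 13.67/17.36 = 0.7874

Final: 0.7874


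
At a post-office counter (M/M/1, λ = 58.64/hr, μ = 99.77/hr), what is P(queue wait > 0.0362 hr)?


ρ = 58.64/99.77 = 0.5878
P(Wq > t) = ρ·e^{−(μ−λ)t} = 0.5878·e^{−1.4889}
= 0.5878·0.225619 = 0.132608

Final: 0.132608


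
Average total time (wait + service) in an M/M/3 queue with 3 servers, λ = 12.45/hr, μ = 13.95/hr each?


a = 0.8925; ρ = 0.2975; P₀ = 0.406607
Lq = P₀·a^c·ρ/(c!(1−ρ)²) = 0.02904
Wq = Lq/λ = 0.02904/12.45 = 0.002332 hr
W = Wq + 1/μ = 0.002332 + 0.07168 = 0.07402 hr

Final: 0.07402 hr


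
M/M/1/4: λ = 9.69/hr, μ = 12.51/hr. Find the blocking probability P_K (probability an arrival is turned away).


ρ = λ/μ = 9.69/12.51 = 0.7746
P_K = (1−ρ)ρ^K/(1−ρ^(K+1)) = (0.2254·0.359970)/(1 − 0.278825)
= 0.081144/0.721175 = 0.112517

Final: 0.112517


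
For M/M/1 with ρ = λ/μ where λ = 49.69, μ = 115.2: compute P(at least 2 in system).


ρ = 49.69/115.2 = 0.4313
P(N ≥ n) = ρ^n = 0.4313^2 = 0.186051

Final: 0.186051


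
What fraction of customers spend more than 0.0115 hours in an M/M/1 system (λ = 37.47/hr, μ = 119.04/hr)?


W ~ Exponential(μ−λ) for M/M/1.
μ − λ = 119.04 − 37.47 = 81.5700
P(W > t) = e^{−(μ−λ)t} = e^{−0.9381} = 0.391388

Final: 0.391388


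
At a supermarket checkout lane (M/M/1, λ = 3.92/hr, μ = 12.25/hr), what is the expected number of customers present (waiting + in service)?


ρ = λ/μ = 3.92/12.25 = 0.3200
L = ρ/(1−ρ) = 0.3200/(1 − 0.3200) = 0.3200/0.6800 = 0.4706

Final: 0.4706


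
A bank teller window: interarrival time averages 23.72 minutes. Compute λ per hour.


λ = 1/(interarrival time) in consistent units.
1 hour = 60 min, so λ = 60/23.72 = 2.5295 per hour

Final: 2.5295 /hr


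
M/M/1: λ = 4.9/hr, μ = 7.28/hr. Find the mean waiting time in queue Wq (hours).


ρ = 4.9/7.28 = 0.6731
Wq = ρ/(μ−λ) = 0.6731/(7.28 − 4.9) = 0.6731/2.38 = 0.2828 hr

Final: 0.2828 hr


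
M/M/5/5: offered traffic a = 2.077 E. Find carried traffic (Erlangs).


B(5,2.077) = 0.041165 (Erlang-B)
Carried load = a(1 − B) = 2.077·(1 − 0.041165) = 2.077·0.958835 = 1.9915 E

Final: 1.9915 Erlangs


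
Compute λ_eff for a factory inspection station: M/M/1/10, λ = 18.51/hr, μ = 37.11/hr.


ρ = 0.4988; P_K = (1−ρ)ρ^10/(1−ρ^11) = 0.0004780
λ_eff = λ(1 − P_K) = 18.51·(1 − 0.0004780) = 18.51·0.999522 = 18.5012 /hr

Final: 18.5012 /hr


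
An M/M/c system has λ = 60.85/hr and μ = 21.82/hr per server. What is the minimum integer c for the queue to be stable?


Stability requires cμ > λ ⇔ c > λ/μ.
λ/μ = 60.85/21.82 = 2.7887
Minimum integer c = ⌊2.7887⌋ + 1 = 3
Check: 3·21.82 = 65.46 > 60.85, while 2·21.82 = 43.64 ≤ 60.85

Final: 3 servers


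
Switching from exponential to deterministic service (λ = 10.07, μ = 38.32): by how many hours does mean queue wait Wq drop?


ρ = 10.07/38.32 = 0.2628
Wq(M/M/1) = ρ/(μ−λ) = 0.2628/28.25 = 0.009302 hr
Wq(M/D/1) = ρ/(2(μ−λ)) = 0.004651 hr
Savings = 0.009302 − 0.004651 = 0.004651 hr

Final: 0.004651 hr


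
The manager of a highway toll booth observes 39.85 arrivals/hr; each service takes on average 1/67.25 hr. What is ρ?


ρ = λ/μ = 39.85/67.25 = 0.5926

Final: 0.5926


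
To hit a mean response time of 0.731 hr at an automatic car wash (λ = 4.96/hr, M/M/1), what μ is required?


W = 1/(μ−λ) ⇒ μ − λ = 1/W = 1/0.731 = 1.3680
μ = λ + 1/W = 4.96 + 1.3680 = 6.3280 per hr

Final: 6.3280 /hr


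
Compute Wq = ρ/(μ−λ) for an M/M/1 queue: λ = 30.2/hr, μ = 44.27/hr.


ρ = 30.2/44.27 = 0.6822
Wq = ρ/(μ−λ) = 0.6822/(44.27 − 30.2) = 0.6822/14.07 = 0.04848 hr

Final: 0.04848 hr


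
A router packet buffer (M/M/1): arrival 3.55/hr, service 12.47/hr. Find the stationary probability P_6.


ρ = 3.55/12.47 = 0.2847
P_n = (1−ρ)·ρ^n = (1 − 0.2847)·0.2847^6 = 0.7153·0.0005323 = 0.0003808

Final: 0.0003808


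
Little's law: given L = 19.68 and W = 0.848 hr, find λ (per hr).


λ = L/W = 19.68/0.848 = 23.2075 /hr

Final: 23.2075 /hr


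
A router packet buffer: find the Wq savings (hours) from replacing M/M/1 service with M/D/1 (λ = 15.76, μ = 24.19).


ρ = 15.76/24.19 = 0.6515
Wq(M/M/1) = ρ/(μ−λ) = 0.6515/8.43 = 0.07728 hr
Wq(M/D/1) = ρ/(2(μ−λ)) = 0.03864 hr
Savings = 0.07728 − 0.03864 = 0.03864 hr

Final: 0.03864 hr


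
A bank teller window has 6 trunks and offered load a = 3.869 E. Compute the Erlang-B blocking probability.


B(c,a) = (a^c/c!) / Σ_{k=0}^{c} a^k/k!
a^6/6! = 4.658648
Σ terms (k=0..6): 1.00000 + 3.86900 + 7.48458 + 9.65261 + 9.33649 + 7.22458 + 4.65865 = 43.225910
B = 4.658648/43.225910 = 0.107774

Final: 0.107774


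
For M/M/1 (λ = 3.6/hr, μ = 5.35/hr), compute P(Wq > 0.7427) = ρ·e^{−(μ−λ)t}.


ρ = 3.6/5.35 = 0.6729
P(Wq > t) = ρ·e^{−(μ−λ)t} = 0.6729·e^{−1.2997}
= 0.6729·0.272607 = 0.183436

Final: 0.183436


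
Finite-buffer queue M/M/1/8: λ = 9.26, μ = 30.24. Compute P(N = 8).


ρ = λ/μ = 9.26/30.24 = 0.3062
P_K = (1−ρ)ρ^K/(1−ρ^(K+1)) = (0.6938·0.00007731)/(1 − 0.00002367)
= 0.00005364/0.999976 = 0.00005364

Final: 0.00005364


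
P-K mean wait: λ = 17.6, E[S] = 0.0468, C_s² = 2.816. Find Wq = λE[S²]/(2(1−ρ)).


ρ = λ·E[S] = 17.6·0.0468 = 0.8237
E[S²] = E[S]²(1+C_s²) = 0.0468²·(1+2.816) = 0.008358
Wq = λ·E[S²]/(2(1−ρ)) = 17.6·0.008358/(2·0.1763) = 0.41714 hr

Final: 0.41714 hr


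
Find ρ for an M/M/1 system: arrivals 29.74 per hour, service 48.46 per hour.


ρ = λ/μ = 29.74/48.46 = 0.6137

Final: 0.6137


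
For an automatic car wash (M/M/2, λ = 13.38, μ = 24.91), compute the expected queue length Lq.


a = λ/μ = 0.5371; ρ = a/2 = 0.2686
P₀ = 0.576582
Lq = P₀·a^c·ρ / (c!·(1−ρ)²) = 0.576582·0.28851·0.2686/(2·0.53499)
= 0.04175

Final: 0.04175


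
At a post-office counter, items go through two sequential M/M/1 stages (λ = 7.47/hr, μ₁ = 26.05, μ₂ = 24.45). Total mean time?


Each node sees arrival rate λ = 7.47/hr (tandem ⇒ throughput preserved).
W₁ = 1/(μ₁−λ) = 1/(26.05−7.47) = 0.05382 hr
W₂ = 1/(μ₂−λ) = 1/(24.45−7.47) = 0.05889 hr
W_total = W₁ + W₂ = 0.05382 + 0.05889 = 0.11271 hr

Final: 0.11271 hr


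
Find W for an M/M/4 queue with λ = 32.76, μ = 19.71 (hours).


a = 1.6621; ρ = 0.4155; P₀ = 0.186820
Lq = P₀·a^c·ρ/(c!(1−ρ)²) = 0.07226
Wq = Lq/λ = 0.07226/32.76 = 0.002206 hr
W = Wq + 1/μ = 0.002206 + 0.05074 = 0.05294 hr

Final: 0.05294 hr


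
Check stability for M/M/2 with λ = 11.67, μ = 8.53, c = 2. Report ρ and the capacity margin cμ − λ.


Total capacity cμ = 2·8.53 = 17.06/hr
ρ = λ/(cμ) = 11.67/17.06 = 0.6841
Stable ⇔ ρ < 1: YES
Spare capacity = cμ − λ = 17.06 − 11.67 = 5.39/hr

Final: ρ = 0.6841; stable; margin = 5.39/hr


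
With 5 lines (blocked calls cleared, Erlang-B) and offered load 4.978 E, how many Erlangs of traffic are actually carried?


B(5,4.978) = 0.283080 (Erlang-B)
Carried load = a(1 − B) = 4.978·(1 − 0.283080) = 4.978·0.716920 = 3.5688 E

Final: 3.5688 Erlangs


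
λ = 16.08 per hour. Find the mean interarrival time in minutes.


Mean interarrival time = 1/λ = 1/16.08 hour = 0.06219 hour
In minutes: 0.06219 × 60 = 3.7313 min

Final: 3.7313 min


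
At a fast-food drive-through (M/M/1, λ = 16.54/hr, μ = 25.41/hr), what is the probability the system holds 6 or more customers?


ρ = 16.54/25.41 = 0.6509
P(N ≥ n) = ρ^n = 0.6509^6 = 0.076065

Final: 0.076065


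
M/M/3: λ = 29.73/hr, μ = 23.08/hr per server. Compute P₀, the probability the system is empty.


a = λ/μ = 29.73/23.08 = 1.2881; ρ = a/c = 0.4294
Σ_{k=0}^{2} a^k/k! (terms k=0..2) = 1.00000 + 1.28813 + 0.82964 = 3.11777
Tail: a^3/(3!(1−ρ)) = 2.13736/(6·0.5706) = 0.62428
P₀ = 1/(3.11777 + 0.62428) = 1/3.74204 = 0.267234

Final: 0.267234


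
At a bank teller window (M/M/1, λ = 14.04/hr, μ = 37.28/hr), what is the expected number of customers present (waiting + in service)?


ρ = λ/μ = 14.04/37.28 = 0.3766
L = ρ/(1−ρ) = 0.3766/(1 − 0.3766) = 0.3766/0.6234 = 0.6041

Final: 0.6041


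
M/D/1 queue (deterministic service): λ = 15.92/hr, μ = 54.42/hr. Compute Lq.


ρ = 15.92/54.42 = 0.2925
M/D/1: Lq = ρ²/(2(1−ρ)) = 0.08558/(2·0.7075) = 0.06048

Final: 0.06048


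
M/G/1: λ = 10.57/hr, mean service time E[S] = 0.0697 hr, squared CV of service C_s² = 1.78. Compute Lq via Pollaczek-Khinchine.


ρ = λ·E[S] = 10.57·0.0697 = 0.7367
Lq = ρ²(1+C_s²)/(2(1−ρ)) = 0.5428·(1+1.78)/(2·0.2633)
= 0.5428·2.7800/0.5265 = 2.86568

Final: 2.86568


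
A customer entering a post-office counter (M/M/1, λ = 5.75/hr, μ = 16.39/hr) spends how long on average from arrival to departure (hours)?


W = 1/(μ−λ) = 1/(16.39 − 5.75) = 1/10.64 = 0.09398 hr

Final: 0.09398 hr


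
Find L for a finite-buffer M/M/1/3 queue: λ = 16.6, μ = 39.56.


ρ = 16.6/39.56 = 0.4196
L = ρ[1 − (K+1)ρ^K + Kρ^(K+1)] / [(1−ρ)(1−ρ^(K+1))]
Numerator: 0.4196·(1 − 4·0.073885 + 3·0.031003) = 0.334631
Denominator: (0.5804)·(0.968997) = 0.562390
L = 0.334631/0.562390 = 0.5950

Final: 0.5950


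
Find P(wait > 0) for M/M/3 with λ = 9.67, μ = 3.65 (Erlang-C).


a = λ/μ = 2.6493; ρ = a/3 = 0.8831
P₀ = 0.029699 (from M/M/c formula)
C(c,a) = [a^c/(c!(1−ρ))]·P₀ = [18.59520/(6·0.1169)]·0.029699
= 26.51269·0.029699 = 0.787394

Final: 0.787394


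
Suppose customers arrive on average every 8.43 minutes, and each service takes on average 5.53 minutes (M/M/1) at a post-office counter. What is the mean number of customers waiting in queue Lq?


λ = 60/8.43 = 7.1174 /hr
μ = 60/5.53 = 10.8499 /hr
ρ = λ/μ = 7.1174/10.8499 = 0.6560
Lq = ρ²/(1−ρ) = 0.4303/0.3440 = 1.2509

Final: 1.2509


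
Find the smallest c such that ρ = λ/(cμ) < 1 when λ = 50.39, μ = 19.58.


Stability requires cμ > λ ⇔ c > λ/μ.
λ/μ = 50.39/19.58 = 2.5735
Minimum integer c = ⌊2.5735⌋ + 1 = 3
Check: 3·19.58 = 58.74 > 50.39, while 2·19.58 = 39.16 ≤ 50.39

Final: 3 servers


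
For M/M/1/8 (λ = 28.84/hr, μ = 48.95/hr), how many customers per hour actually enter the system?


ρ = 0.5892; P_K = (1−ρ)ρ^8/(1−ρ^9) = 0.006016
λ_eff = λ(1 − P_K) = 28.84·(1 − 0.006016) = 28.84·0.993984 = 28.6665 /hr

Final: 28.6665 /hr


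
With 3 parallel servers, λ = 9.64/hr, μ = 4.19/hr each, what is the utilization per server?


ρ = λ/(cμ) = 9.64/(3·4.19) = 9.64/12.57 = 0.7669

Final: 0.7669


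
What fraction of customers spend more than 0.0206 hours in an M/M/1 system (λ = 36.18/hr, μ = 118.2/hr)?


W ~ Exponential(μ−λ) for M/M/1.
μ − λ = 118.2 − 36.18 = 82.0200
P(W > t) = e^{−(μ−λ)t} = e^{−1.6896} = 0.184591

Final: 0.184591


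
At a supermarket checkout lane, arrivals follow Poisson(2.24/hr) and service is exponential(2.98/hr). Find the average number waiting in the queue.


ρ = 2.24/2.98 = 0.7517
Lq = ρ²/(1−ρ) = 0.5650/0.2483 = 2.2753

Final: 2.2753


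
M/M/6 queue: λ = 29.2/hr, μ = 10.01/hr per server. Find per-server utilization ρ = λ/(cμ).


ρ = λ/(cμ) = 29.2/(6·10.01) = 29.2/60.06 = 0.4862

Final: 0.4862


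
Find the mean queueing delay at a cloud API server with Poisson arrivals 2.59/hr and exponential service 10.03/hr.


ρ = 2.59/10.03 = 0.2582
Wq = ρ/(μ−λ) = 0.2582/(10.03 − 2.59) = 0.2582/7.44 = 0.03471 hr

Final: 0.03471 hr


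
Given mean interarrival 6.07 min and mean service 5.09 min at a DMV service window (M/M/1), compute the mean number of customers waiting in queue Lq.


λ = 60/6.07 = 9.8847 /hr
μ = 60/5.09 = 11.7878 /hr
ρ = λ/μ = 9.8847/11.7878 = 0.8386
Lq = ρ²/(1−ρ) = 0.7032/0.1614 = 4.3553

Final: 4.3553


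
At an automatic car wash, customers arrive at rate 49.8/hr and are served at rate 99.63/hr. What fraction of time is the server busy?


ρ = λ/μ = 49.8/99.63 = 0.4998

Final: 0.4998


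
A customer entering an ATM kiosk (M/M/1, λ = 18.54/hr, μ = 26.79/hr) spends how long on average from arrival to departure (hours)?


W = 1/(μ−λ) = 1/(26.79 − 18.54) = 1/8.25 = 0.1212 hr

Final: 0.1212 hr


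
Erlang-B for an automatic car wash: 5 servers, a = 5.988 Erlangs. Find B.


B(c,a) = (a^c/c!) / Σ_{k=0}^{c} a^k/k!
a^5/5! = 64.154587
Σ terms (k=0..5): 1.00000 + 5.98800 + 17.92807 + 35.78443 + 53.56929 + 64.15459 = 178.424385
B = 64.154587/178.424385 = 0.359562

Final: 0.359562


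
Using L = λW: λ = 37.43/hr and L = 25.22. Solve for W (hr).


W = L/λ = 25.22/37.43 = 0.6738 hr

Final: 0.6738 hr


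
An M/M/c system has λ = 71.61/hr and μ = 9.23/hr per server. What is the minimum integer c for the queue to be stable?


Stability requires cμ > λ ⇔ c > λ/μ.
λ/μ = 71.61/9.23 = 7.7584
Minimum integer c = ⌊7.7584⌋ + 1 = 8
Check: 8·9.23 = 73.84 > 71.61, while 7·9.23 = 64.61 ≤ 71.61

Final: 8 servers


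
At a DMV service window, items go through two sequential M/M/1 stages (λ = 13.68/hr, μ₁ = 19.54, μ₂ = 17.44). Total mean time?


Each node sees arrival rate λ = 13.68/hr (tandem ⇒ throughput preserved).
W₁ = 1/(μ₁−λ) = 1/(19.54−13.68) = 0.17065 hr
W₂ = 1/(μ₂−λ) = 1/(17.44−13.68) = 0.26596 hr
W_total = W₁ + W₂ = 0.17065 + 0.26596 = 0.43661 hr

Final: 0.43661 hr


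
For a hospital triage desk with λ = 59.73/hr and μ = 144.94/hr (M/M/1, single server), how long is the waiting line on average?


ρ = 59.73/144.94 = 0.4121
Lq = ρ²/(1−ρ) = 0.1698/0.5879 = 0.2889

Final: 0.2889


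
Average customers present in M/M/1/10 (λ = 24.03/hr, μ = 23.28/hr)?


ρ = 24.03/23.28 = 1.0322
L = ρ[1 − (K+1)ρ^K + Kρ^(K+1)] / [(1−ρ)(1−ρ^(K+1))]
Numerator: 1.0322·(1 − 11·1.373118 + 10·1.417355) = 0.071483
Denominator: (-0.03222)·(-0.417355) = 0.013446
L = 0.071483/0.013446 = 5.3164

Final: 5.3164


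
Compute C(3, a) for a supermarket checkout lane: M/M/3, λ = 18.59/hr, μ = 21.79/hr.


a = λ/μ = 0.8531; ρ = a/3 = 0.2844
P₀ = 0.423425 (from M/M/c formula)
C(c,a) = [a^c/(c!(1−ρ))]·P₀ = [0.62096/(6·0.7156)]·0.423425
= 0.14462·0.423425 = 0.061236

Final: 0.061236


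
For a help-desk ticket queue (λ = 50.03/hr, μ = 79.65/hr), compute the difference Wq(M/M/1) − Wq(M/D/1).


ρ = 50.03/79.65 = 0.6281
Wq(M/M/1) = ρ/(μ−λ) = 0.6281/29.62 = 0.02121 hr
Wq(M/D/1) = ρ/(2(μ−λ)) = 0.01060 hr
Savings = 0.02121 − 0.01060 = 0.01060 hr

Final: 0.01060 hr


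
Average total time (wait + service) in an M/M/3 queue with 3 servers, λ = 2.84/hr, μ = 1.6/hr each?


a = 1.7750; ρ = 0.5917; P₀ = 0.150763
Lq = P₀·a^c·ρ/(c!(1−ρ)²) = 0.49864
Wq = Lq/λ = 0.49864/2.84 = 0.17558 hr
W = Wq + 1/μ = 0.17558 + 0.62500 = 0.80058 hr

Final: 0.80058 hr


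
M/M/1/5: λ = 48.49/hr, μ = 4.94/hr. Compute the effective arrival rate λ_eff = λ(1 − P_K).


ρ = 9.8158; P_K = (1−ρ)ρ^5/(1−ρ^6) = 0.898124
λ_eff = λ(1 − P_K) = 48.49·(1 − 0.898124) = 48.49·0.101876 = 4.9400 /hr

Final: 4.9400 /hr


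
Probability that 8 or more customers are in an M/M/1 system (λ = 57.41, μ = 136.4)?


ρ = 57.41/136.4 = 0.4209
P(N ≥ n) = ρ^n = 0.4209^8 = 0.0009849

Final: 0.0009849


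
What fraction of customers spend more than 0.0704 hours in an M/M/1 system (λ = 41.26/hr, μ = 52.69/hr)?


W ~ Exponential(μ−λ) for M/M/1.
μ − λ = 52.69 − 41.26 = 11.4300
P(W > t) = e^{−(μ−λ)t} = e^{−0.8047} = 0.447235

Final: 0.447235


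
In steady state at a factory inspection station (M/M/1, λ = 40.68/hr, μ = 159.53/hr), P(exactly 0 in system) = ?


ρ = 40.68/159.53 = 0.2550
P_n = (1−ρ)·ρ^n = (1 − 0.2550)·0.2550^0 = 0.7450·1.000000 = 0.745001

Final: 0.745001


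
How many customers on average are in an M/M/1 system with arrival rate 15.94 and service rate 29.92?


ρ = λ/μ = 15.94/29.92 = 0.5328
L = ρ/(1−ρ) = 0.5328/(1 − 0.5328) = 0.5328/0.4672 = 1.1402

Final: 1.1402


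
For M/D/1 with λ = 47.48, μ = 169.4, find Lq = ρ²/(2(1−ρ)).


ρ = 47.48/169.4 = 0.2803
M/D/1: Lq = ρ²/(2(1−ρ)) = 0.07856/(2·0.7197) = 0.05458

Final: 0.05458


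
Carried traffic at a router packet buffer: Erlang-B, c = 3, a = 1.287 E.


B(3,1.287) = 0.102375 (Erlang-B)
Carried load = a(1 − B) = 1.287·(1 − 0.102375) = 1.287·0.897625 = 1.1552 E

Final: 1.1552 Erlangs


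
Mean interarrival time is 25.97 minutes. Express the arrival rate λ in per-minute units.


λ = 1/(interarrival time) in consistent units.
1 minute = 1 min, so λ = 1/25.97 = 0.03851 per minute

Final: 0.03851 /min


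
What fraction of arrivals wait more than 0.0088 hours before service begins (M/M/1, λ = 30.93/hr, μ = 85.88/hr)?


ρ = 30.93/85.88 = 0.3602
P(Wq > t) = ρ·e^{−(μ−λ)t} = 0.3602·e^{−0.4836}
= 0.3602·0.616584 = 0.222065

Final: 0.222065


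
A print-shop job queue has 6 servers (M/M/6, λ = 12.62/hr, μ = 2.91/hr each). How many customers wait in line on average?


a = λ/μ = 4.3368; ρ = a/6 = 0.7228
P₀ = 0.011212
Lq = P₀·a^c·ρ / (c!·(1−ρ)²) = 0.011212·6652.70392·0.7228/(720·0.07684)
= 0.97447

Final: 0.97447


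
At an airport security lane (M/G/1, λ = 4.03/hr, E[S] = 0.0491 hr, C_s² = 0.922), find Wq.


ρ = λ·E[S] = 4.03·0.0491 = 0.1979
E[S²] = E[S]²(1+C_s²) = 0.0491²·(1+0.922) = 0.004634
Wq = λ·E[S²]/(2(1−ρ)) = 4.03·0.004634/(2·0.8021) = 0.01164 hr

Final: 0.01164 hr


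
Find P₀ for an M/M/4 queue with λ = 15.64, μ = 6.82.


a = λ/μ = 15.64/6.82 = 2.2933; ρ = a/c = 0.5733
Σ_{k=0}^{3} a^k/k! (terms k=0..3) = 1.00000 + 2.29326 + 2.62951 + 2.01005 = 7.93281
Tail: a^4/(4!(1−ρ)) = 27.65728/(24·0.4267) = 2.70078
P₀ = 1/(7.93281 + 2.70078) = 1/10.63359 = 0.094042

Final: 0.094042


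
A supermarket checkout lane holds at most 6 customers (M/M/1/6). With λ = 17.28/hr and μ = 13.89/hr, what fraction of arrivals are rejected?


ρ = λ/μ = 17.28/13.89 = 1.2441
P_K = (1−ρ)ρ^K/(1−ρ^(K+1)) = (-0.2441·3.707225)/(1 − 4.612012)
= -0.904787/-3.612012 = 0.250494

Final: 0.250494


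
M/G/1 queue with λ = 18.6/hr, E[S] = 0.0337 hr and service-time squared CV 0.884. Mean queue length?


ρ = λ·E[S] = 18.6·0.0337 = 0.6268
Lq = ρ²(1+C_s²)/(2(1−ρ)) = 0.3929·(1+0.884)/(2·0.3732)
= 0.3929·1.8840/0.7464 = 0.99179

Final: 0.99179


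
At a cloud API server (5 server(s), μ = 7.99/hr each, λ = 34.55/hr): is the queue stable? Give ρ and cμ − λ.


Total capacity cμ = 5·7.99 = 39.95/hr
ρ = λ/(cμ) = 34.55/39.95 = 0.8648
Stable ⇔ ρ < 1: YES
Spare capacity = cμ − λ = 39.95 − 34.55 = 5.40/hr

Final: ρ = 0.8648; stable; margin = 5.40/hr


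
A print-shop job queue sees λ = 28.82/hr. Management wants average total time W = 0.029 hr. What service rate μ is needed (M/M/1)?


W = 1/(μ−λ) ⇒ μ − λ = 1/W = 1/0.029 = 34.4828
μ = λ + 1/W = 28.82 + 34.4828 = 63.3028 per hr

Final: 63.3028 /hr


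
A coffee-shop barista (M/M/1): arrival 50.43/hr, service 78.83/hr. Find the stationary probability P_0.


ρ = 50.43/78.83 = 0.6397
P_n = (1−ρ)·ρ^n = (1 − 0.6397)·0.6397^0 = 0.3603·1.000000 = 0.360269

Final: 0.360269


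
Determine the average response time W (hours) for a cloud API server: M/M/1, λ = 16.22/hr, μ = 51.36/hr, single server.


W = 1/(μ−λ) = 1/(51.36 − 16.22) = 1/35.14 = 0.02846 hr

Final: 0.02846 hr


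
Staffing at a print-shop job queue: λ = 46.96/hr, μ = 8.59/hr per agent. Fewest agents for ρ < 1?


Stability requires cμ > λ ⇔ c > λ/μ.
λ/μ = 46.96/8.59 = 5.4668
Minimum integer c = ⌊5.4668⌋ + 1 = 6
Check: 6·8.59 = 51.54 > 46.96, while 5·8.59 = 42.95 ≤ 46.96

Final: 6 servers


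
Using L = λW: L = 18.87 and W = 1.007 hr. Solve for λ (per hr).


λ = L/W = 18.87/1.007 = 18.7388 /hr

Final: 18.7388 /hr


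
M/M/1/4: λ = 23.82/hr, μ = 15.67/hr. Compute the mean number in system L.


ρ = 23.82/15.67 = 1.5201
L = ρ[1 − (K+1)ρ^K + Kρ^(K+1)] / [(1−ρ)(1−ρ^(K+1))]
Numerator: 1.5201·(1 − 5·5.339383 + 4·8.116407) = 10.289136
Denominator: (-0.5201)·(-7.116407) = 3.701258
L = 10.289136/3.701258 = 2.7799

Final: 2.7799


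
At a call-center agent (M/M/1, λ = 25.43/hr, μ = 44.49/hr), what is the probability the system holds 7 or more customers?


ρ = 25.43/44.49 = 0.5716
P(N ≥ n) = ρ^n = 0.5716^7 = 0.019934

Final: 0.019934


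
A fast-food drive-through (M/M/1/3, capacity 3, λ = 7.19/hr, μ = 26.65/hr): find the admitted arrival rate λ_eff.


ρ = 0.2698; P_K = (1−ρ)ρ^3/(1−ρ^4) = 0.014416
λ_eff = λ(1 − P_K) = 7.19·(1 − 0.014416) = 7.19·0.985584 = 7.0863 /hr

Final: 7.0863 /hr


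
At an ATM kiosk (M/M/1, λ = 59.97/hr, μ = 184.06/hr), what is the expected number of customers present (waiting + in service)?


ρ = λ/μ = 59.97/184.06 = 0.3258
L = ρ/(1−ρ) = 0.3258/(1 − 0.3258) = 0.3258/0.6742 = 0.4833

Final: 0.4833


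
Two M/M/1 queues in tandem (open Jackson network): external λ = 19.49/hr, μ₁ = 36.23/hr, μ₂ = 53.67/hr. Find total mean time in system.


Each node sees arrival rate λ = 19.49/hr (tandem ⇒ throughput preserved).
W₁ = 1/(μ₁−λ) = 1/(36.23−19.49) = 0.05974 hr
W₂ = 1/(μ₂−λ) = 1/(53.67−19.49) = 0.02926 hr
W_total = W₁ + W₂ = 0.05974 + 0.02926 = 0.08899 hr

Final: 0.08899 hr


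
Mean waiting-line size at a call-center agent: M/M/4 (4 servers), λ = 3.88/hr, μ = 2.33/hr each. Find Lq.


a = λ/μ = 1.6652; ρ = a/4 = 0.4163
P₀ = 0.186210
Lq = P₀·a^c·ρ / (c!·(1−ρ)²) = 0.186210·7.68959·0.4163/(24·0.34070)
= 0.07290

Final: 0.07290


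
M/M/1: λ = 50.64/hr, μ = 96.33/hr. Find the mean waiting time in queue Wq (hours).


ρ = 50.64/96.33 = 0.5257
Wq = ρ/(μ−λ) = 0.5257/(96.33 − 50.64) = 0.5257/45.69 = 0.01151 hr

Final: 0.01151 hr


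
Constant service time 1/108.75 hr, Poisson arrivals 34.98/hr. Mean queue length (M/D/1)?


ρ = 34.98/108.75 = 0.3217
M/D/1: Lq = ρ²/(2(1−ρ)) = 0.1035/(2·0.6783) = 0.07626

Final: 0.07626


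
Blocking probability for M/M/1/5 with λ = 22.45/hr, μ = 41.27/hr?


ρ = λ/μ = 22.45/41.27 = 0.5440
P_K = (1−ρ)ρ^K/(1−ρ^(K+1)) = (0.4560·0.047633)/(1 − 0.025911)
= 0.021722/0.974089 = 0.022300

Final: 0.022300


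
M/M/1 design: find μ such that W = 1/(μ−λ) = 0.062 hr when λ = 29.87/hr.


W = 1/(μ−λ) ⇒ μ − λ = 1/W = 1/0.062 = 16.1290
μ = λ + 1/W = 29.87 + 16.1290 = 45.9990 per hr

Final: 45.9990 /hr


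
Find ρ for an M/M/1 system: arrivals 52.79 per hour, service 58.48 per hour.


ρ = λ/μ = 52.79/58.48 = 0.9027

Final: 0.9027


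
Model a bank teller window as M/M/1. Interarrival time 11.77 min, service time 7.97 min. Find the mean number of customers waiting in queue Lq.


λ = 60/11.77 = 5.0977 /hr
μ = 60/7.97 = 7.5282 /hr
ρ = λ/μ = 5.0977/7.5282 = 0.6771
Lq = ρ²/(1−ρ) = 0.4585/0.3229 = 1.4202

Final: 1.4202


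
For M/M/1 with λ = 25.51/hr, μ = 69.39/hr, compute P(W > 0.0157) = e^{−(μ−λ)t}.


W ~ Exponential(μ−λ) for M/M/1.
μ − λ = 69.39 − 25.51 = 43.8800
P(W > t) = e^{−(μ−λ)t} = e^{−0.6889} = 0.502120

Final: 0.502120


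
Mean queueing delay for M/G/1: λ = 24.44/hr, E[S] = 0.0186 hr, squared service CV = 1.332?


ρ = λ·E[S] = 24.44·0.0186 = 0.4546
E[S²] = E[S]²(1+C_s²) = 0.0186²·(1+1.332) = 0.0008068
Wq = λ·E[S²]/(2(1−ρ)) = 24.44·0.0008068/(2·0.5454) = 0.01808 hr

Final: 0.01808 hr


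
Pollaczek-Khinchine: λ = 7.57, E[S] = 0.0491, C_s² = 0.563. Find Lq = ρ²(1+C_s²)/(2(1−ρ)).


ρ = λ·E[S] = 7.57·0.0491 = 0.3717
Lq = ρ²(1+C_s²)/(2(1−ρ)) = 0.1382·(1+0.563)/(2·0.6283)
= 0.1382·1.5630/1.2566 = 0.17183

Final: 0.17183


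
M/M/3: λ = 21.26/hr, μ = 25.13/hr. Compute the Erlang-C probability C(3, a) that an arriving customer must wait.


a = λ/μ = 0.8460; ρ = a/3 = 0.2820
P₀ = 0.426546 (from M/M/c formula)
C(c,a) = [a^c/(c!(1−ρ))]·P₀ = [0.60550/(6·0.7180)]·0.426546
= 0.14055·0.426546 = 0.059952

Final: 0.059952


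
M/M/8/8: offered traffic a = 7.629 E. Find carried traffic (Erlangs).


B(8,7.629) = 0.214773 (Erlang-B)
Carried load = a(1 − B) = 7.629·(1 − 0.214773) = 7.629·0.785227 = 5.9905 E

Final: 5.9905 Erlangs


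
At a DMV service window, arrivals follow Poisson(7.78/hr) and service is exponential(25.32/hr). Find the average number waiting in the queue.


ρ = 7.78/25.32 = 0.3073
Lq = ρ²/(1−ρ) = 0.09441/0.6927 = 0.1363

Final: 0.1363


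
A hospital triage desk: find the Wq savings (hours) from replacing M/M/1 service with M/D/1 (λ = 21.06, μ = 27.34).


ρ = 21.06/27.34 = 0.7703
Wq(M/M/1) = ρ/(μ−λ) = 0.7703/6.28 = 0.12266 hr
Wq(M/D/1) = ρ/(2(μ−λ)) = 0.06133 hr
Savings = 0.12266 − 0.06133 = 0.06133 hr

Final: 0.06133 hr


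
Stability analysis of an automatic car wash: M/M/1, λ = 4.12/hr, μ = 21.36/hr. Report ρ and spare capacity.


Total capacity cμ = 1·21.36 = 21.36/hr
ρ = λ/(cμ) = 4.12/21.36 = 0.1929
Stable ⇔ ρ < 1: YES
Spare capacity = cμ − λ = 21.36 − 4.12 = 17.24/hr

Final: ρ = 0.1929; stable; margin = 17.24/hr


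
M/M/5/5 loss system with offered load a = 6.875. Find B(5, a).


B(c,a) = (a^c/c!) / Σ_{k=0}^{c} a^k/k!
a^5/5! = 127.991835
Σ terms (k=0..5): 1.00000 + 6.87500 + 23.63281 + 54.15853 + 93.08497 + 127.99184 = 306.743148
B = 127.991835/306.743148 = 0.417261

Final: 0.417261


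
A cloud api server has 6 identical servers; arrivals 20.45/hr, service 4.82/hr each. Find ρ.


ρ = λ/(cμ) = 20.45/(6·4.82) = 20.45/28.92 = 0.7071

Final: 0.7071


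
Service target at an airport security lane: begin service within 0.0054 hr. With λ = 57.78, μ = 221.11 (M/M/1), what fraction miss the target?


ρ = 57.78/221.11 = 0.2613
P(Wq > t) = ρ·e^{−(μ−λ)t} = 0.2613·e^{−0.8820}
= 0.2613·0.413962 = 0.108176

Final: 0.108176


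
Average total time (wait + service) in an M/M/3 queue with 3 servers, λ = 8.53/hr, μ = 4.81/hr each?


a = 1.7734; ρ = 0.5911; P₀ = 0.151075
Lq = P₀·a^c·ρ/(c!(1−ρ)²) = 0.49655
Wq = Lq/λ = 0.49655/8.53 = 0.05821 hr
W = Wq + 1/μ = 0.05821 + 0.20790 = 0.26611 hr

Final: 0.26611 hr


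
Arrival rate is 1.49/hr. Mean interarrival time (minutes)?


Mean interarrival time = 1/λ = 1/1.49 hour = 0.67114 hour
In minutes: 0.67114 × 60 = 40.2685 min

Final: 40.2685 min


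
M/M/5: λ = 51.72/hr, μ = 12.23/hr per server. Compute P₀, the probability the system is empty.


a = λ/μ = 51.72/12.23 = 4.2289; ρ = a/c = 0.8458
Σ_{k=0}^{4} a^k/k! (terms k=0..4) = 1.00000 + 4.22895 + 8.94199 + 12.60506 + 13.32653 = 40.10252
Tail: a^5/(5!(1−ρ)) = 1352.57170/(120·0.1542) = 73.09099
P₀ = 1/(40.10252 + 73.09099) = 1/113.19351 = 0.008834

Final: 0.008834


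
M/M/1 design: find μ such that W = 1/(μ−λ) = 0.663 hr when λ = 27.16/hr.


W = 1/(μ−λ) ⇒ μ − λ = 1/W = 1/0.663 = 1.5083
μ = λ + 1/W = 27.16 + 1.5083 = 28.6683 per hr

Final: 28.6683 /hr


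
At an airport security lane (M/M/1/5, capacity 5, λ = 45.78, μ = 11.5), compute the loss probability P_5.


ρ = λ/μ = 45.78/11.5 = 3.9809
P_K = (1−ρ)ρ^K/(1−ρ^(K+1)) = (-2.9809·999.746149)/(1 − 3979.859018)
= -2980.112869/-3978.859018 = 0.748987

Final: 0.748987


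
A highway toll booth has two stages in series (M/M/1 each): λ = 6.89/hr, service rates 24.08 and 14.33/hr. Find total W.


Each node sees arrival rate λ = 6.89/hr (tandem ⇒ throughput preserved).
W₁ = 1/(μ₁−λ) = 1/(24.08−6.89) = 0.05817 hr
W₂ = 1/(μ₂−λ) = 1/(14.33−6.89) = 0.13441 hr
W_total = W₁ + W₂ = 0.05817 + 0.13441 = 0.19258 hr

Final: 0.19258 hr


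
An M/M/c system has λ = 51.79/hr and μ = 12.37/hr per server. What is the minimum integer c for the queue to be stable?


Stability requires cμ > λ ⇔ c > λ/μ.
λ/μ = 51.79/12.37 = 4.1867
Minimum integer c = ⌊4.1867⌋ + 1 = 5
Check: 5·12.37 = 61.85 > 51.79, while 4·12.37 = 49.48 ≤ 51.79

Final: 5 servers


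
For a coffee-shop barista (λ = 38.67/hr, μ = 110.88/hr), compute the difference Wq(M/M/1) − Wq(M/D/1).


ρ = 38.67/110.88 = 0.3488
Wq(M/M/1) = ρ/(μ−λ) = 0.3488/72.21 = 0.004830 hr
Wq(M/D/1) = ρ/(2(μ−λ)) = 0.002415 hr
Savings = 0.004830 − 0.002415 = 0.002415 hr

Final: 0.002415 hr


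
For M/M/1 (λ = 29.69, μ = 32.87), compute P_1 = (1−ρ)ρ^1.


ρ = 29.69/32.87 = 0.9033
P_n = (1−ρ)·ρ^n = (1 − 0.9033)·0.9033^1 = 0.09674·0.903255 = 0.087385

Final: 0.087385


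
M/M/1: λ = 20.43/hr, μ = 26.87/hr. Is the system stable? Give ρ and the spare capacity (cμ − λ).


Total capacity cμ = 1·26.87 = 26.87/hr
ρ = λ/(cμ) = 20.43/26.87 = 0.7603
Stable ⇔ ρ < 1: YES
Spare capacity = cμ − λ = 26.87 − 20.43 = 6.44/hr

Final: ρ = 0.7603; stable; margin = 6.44/hr


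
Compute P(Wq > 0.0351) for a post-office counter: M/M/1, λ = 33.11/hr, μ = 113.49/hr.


ρ = 33.11/113.49 = 0.2917
P(Wq > t) = ρ·e^{−(μ−λ)t} = 0.2917·e^{−2.8213}
= 0.2917·0.059526 = 0.017366

Final: 0.017366


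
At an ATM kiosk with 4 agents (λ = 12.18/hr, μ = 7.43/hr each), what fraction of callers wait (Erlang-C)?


a = λ/μ = 1.6393; ρ = a/4 = 0.4098
P₀ = 0.191314 (from M/M/c formula)
C(c,a) = [a^c/(c!(1−ρ))]·P₀ = [7.22161/(24·0.5902)]·0.191314
= 0.50985·0.191314 = 0.097541

Final: 0.097541


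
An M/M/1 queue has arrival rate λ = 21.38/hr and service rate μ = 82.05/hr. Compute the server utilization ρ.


ρ = λ/μ = 21.38/82.05 = 0.2606

Final: 0.2606
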